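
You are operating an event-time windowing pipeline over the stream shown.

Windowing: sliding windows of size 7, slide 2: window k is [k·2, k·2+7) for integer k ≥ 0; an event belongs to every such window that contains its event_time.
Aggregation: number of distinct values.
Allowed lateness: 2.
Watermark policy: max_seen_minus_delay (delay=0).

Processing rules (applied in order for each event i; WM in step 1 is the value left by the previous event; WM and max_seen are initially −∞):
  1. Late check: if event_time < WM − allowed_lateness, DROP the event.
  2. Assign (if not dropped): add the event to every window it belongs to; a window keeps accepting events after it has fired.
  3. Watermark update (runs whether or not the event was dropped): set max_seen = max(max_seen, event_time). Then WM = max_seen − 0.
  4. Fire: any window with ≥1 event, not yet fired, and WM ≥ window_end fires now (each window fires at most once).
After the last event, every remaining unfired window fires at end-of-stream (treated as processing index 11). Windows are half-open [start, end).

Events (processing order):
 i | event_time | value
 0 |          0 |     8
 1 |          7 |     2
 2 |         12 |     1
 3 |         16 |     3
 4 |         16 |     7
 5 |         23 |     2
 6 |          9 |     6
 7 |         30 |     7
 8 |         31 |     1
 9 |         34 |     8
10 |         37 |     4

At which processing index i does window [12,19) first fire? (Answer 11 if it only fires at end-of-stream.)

i=0 t=0 v=8: → [0,7); WM=0
i=1 t=7 v=2: → [6,13),[4,11),[2,9); WM=7; [0,7) fires=1
i=2 t=12 v=1: → [12,19),[10,17),[8,15),[6,13); WM=12; [2,9) fires=1 [4,11) fires=1
i=3 t=16 v=3: → [16,23),[14,21),[12,19),[10,17); WM=16; [6,13) fires=2 [8,15) fires=1
i=4 t=16 v=7: → [16,23),[14,21),[12,19),[10,17); WM=16
i=5 t=23 v=2: → [22,29),[20,27),[18,25); WM=23; [10,17) fires=3 [12,19) fires=3 [14,21) fires=2 [16,23) fires=2
i=6 t=9 v=6: DROP (t<23-2); WM=23
i=7 t=30 v=7: → [30,37),[28,35),[26,33),[24,31); WM=30; [18,25) fires=1 [20,27) fires=1 [22,29) fires=1
i=8 t=31 v=1: → [30,37),[28,35),[26,33); WM=31; [24,31) fires=1
i=9 t=34 v=8: → [34,41),[32,39),[30,37),[28,35); WM=34; [26,33) fires=2
i=10 t=37 v=4: → [36,43),[34,41),[32,39); WM=37; [28,35) fires=3 [30,37) fires=3

5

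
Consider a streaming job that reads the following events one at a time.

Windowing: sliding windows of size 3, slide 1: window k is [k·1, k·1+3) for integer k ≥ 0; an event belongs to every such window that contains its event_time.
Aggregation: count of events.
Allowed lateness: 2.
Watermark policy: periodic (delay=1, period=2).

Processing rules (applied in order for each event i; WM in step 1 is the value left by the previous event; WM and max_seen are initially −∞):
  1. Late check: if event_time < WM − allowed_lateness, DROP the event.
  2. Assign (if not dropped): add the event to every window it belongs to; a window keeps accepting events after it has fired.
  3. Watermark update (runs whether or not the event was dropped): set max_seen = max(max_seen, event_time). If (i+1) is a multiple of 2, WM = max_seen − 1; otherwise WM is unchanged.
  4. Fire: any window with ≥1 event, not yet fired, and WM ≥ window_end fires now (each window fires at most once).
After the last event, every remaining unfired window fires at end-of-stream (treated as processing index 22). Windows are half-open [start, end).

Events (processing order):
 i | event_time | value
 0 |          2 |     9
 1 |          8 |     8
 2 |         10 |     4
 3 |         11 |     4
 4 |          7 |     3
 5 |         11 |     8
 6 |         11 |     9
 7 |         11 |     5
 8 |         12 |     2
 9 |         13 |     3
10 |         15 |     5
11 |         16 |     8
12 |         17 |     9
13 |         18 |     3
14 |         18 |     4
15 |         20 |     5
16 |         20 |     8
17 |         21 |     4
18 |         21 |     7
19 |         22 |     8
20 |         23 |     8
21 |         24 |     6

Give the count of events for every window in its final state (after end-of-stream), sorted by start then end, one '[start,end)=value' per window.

[0,3)=1 [1,4)=1 [2,5)=1 [6,9)=1 [7,10)=1 [8,11)=2 [9,12)=5 [10,13)=6 [11,14)=6 [12,15)=2 [13,16)=2 [14,17)=2 [15,18)=3 [16,19)=4 [17,20)=3 [18,21)=4 [19,22)=4 [20,23)=5 [21,24)=4 [22,25)=3 [23,26)=2 [24,27)=1

i=0 t=2 v=9: → [2,5),[1,4),[0,3); WM=−∞
i=1 t=8 v=8: → [8,11),[7,10),[6,9); WM=7; [0,3) fires=1 [1,4) fires=1 [2,5) fires=1
i=2 t=10 v=4: → [10,13),[9,12),[8,11); WM=7
i=3 t=11 v=4: → [11,14),[10,13),[9,12); WM=10; [6,9) fires=1 [7,10) fires=1
i=4 t=7 v=3: DROP (t<10-2); WM=10
i=5 t=11 v=8: → [11,14),[10,13),[9,12); WM=10
i=6 t=11 v=9: → [11,14),[10,13),[9,12); WM=10
i=7 t=11 v=5: → [11,14),[10,13),[9,12); WM=10
i=8 t=12 v=2: → [12,15),[11,14),[10,13); WM=10
i=9 t=13 v=3: → [13,16),[12,15),[11,14); WM=12; [8,11) fires=2 [9,12) fires=5
i=10 t=15 v=5: → [15,18),[14,17),[13,16); WM=12
i=11 t=16 v=8: → [16,19),[15,18),[14,17); WM=15; [10,13) fires=6 [11,14) fires=6 [12,15) fires=2
i=12 t=17 v=9: → [17,20),[16,19),[15,18); WM=15
i=13 t=18 v=3: → [18,21),[17,20),[16,19); WM=17; [13,16) fires=2 [14,17) fires=2
i=14 t=18 v=4: → [18,21),[17,20),[16,19); WM=17
i=15 t=20 v=5: → [20,23),[19,22),[18,21); WM=19; [15,18) fires=3 [16,19) fires=4
i=16 t=20 v=8: → [20,23),[19,22),[18,21); WM=19
i=17 t=21 v=4: → [21,24),[20,23),[19,22); WM=20; [17,20) fires=3
i=18 t=21 v=7: → [21,24),[20,23),[19,22); WM=20
i=19 t=22 v=8: → [22,25),[21,24),[20,23); WM=21; [18,21) fires=4
i=20 t=23 v=8: → [23,26),[22,25),[21,24); WM=21
i=21 t=24 v=6: → [24,27),[23,26),[22,25); WM=23; [19,22) fires=4 [20,23) fires=5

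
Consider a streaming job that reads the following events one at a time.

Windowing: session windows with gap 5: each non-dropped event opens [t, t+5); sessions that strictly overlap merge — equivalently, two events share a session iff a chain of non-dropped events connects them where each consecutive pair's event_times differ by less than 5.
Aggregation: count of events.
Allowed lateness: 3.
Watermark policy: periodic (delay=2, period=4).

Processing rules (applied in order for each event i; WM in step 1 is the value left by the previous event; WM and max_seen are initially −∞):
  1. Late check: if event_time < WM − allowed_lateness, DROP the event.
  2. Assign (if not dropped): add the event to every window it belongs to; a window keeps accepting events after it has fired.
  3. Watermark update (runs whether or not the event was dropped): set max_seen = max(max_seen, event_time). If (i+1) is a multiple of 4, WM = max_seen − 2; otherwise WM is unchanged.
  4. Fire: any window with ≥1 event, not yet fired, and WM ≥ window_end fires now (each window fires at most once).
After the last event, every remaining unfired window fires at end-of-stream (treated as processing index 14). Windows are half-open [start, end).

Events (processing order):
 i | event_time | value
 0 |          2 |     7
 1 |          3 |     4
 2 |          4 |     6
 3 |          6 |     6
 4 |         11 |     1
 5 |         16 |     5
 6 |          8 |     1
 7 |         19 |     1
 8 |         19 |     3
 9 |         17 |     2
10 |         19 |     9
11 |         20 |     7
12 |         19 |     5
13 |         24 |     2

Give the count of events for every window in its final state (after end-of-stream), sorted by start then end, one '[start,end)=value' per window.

i=0 t=2 v=7: → [2,7); WM=−∞
i=1 t=3 v=4: → [2,8); WM=−∞
i=2 t=4 v=6: → [2,9); WM=−∞
i=3 t=6 v=6: → [2,11); WM=4
i=4 t=11 v=1: → [11,16); WM=4
i=5 t=16 v=5: → [16,21); WM=4
i=6 t=8 v=1: → [2,16); WM=4
i=7 t=19 v=1: → [16,24); WM=17
i=8 t=19 v=3: → [16,24); WM=17
i=9 t=17 v=2: → [16,24); WM=17
i=10 t=19 v=9: → [16,24); WM=17
i=11 t=20 v=7: → [16,25); WM=18
i=12 t=19 v=5: → [16,25); WM=18
i=13 t=24 v=2: → [16,29); WM=18

[2,16)=6 [16,29)=8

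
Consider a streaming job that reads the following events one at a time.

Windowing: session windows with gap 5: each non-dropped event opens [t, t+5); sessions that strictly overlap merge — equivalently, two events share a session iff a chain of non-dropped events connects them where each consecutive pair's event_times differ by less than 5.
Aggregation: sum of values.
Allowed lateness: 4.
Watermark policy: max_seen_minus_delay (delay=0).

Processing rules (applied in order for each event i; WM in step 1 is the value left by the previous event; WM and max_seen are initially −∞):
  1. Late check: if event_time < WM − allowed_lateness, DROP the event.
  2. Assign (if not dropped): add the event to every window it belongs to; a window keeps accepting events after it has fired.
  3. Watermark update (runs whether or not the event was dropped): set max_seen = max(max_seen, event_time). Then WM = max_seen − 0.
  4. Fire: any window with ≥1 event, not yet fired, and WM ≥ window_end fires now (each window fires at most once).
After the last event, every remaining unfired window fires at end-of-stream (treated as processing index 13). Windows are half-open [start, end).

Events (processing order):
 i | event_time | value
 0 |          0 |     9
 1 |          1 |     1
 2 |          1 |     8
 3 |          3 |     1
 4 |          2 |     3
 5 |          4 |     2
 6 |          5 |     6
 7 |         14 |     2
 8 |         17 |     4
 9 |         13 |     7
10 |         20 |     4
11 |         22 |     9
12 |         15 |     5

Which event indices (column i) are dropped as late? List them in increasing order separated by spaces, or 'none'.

12

i=0 t=0 v=9: → [0,5); WM=0
i=1 t=1 v=1: → [0,6); WM=1
i=2 t=1 v=8: → [0,6); WM=1
i=3 t=3 v=1: → [0,8); WM=3
i=4 t=2 v=3: → [0,8); WM=3
i=5 t=4 v=2: → [0,9); WM=4
i=6 t=5 v=6: → [0,10); WM=5
i=7 t=14 v=2: → [14,19); WM=14
i=8 t=17 v=4: → [14,22); WM=17
i=9 t=13 v=7: → [13,22); WM=17
i=10 t=20 v=4: → [13,25); WM=20
i=11 t=22 v=9: → [13,27); WM=22
i=12 t=15 v=5: DROP (t<22-4); WM=22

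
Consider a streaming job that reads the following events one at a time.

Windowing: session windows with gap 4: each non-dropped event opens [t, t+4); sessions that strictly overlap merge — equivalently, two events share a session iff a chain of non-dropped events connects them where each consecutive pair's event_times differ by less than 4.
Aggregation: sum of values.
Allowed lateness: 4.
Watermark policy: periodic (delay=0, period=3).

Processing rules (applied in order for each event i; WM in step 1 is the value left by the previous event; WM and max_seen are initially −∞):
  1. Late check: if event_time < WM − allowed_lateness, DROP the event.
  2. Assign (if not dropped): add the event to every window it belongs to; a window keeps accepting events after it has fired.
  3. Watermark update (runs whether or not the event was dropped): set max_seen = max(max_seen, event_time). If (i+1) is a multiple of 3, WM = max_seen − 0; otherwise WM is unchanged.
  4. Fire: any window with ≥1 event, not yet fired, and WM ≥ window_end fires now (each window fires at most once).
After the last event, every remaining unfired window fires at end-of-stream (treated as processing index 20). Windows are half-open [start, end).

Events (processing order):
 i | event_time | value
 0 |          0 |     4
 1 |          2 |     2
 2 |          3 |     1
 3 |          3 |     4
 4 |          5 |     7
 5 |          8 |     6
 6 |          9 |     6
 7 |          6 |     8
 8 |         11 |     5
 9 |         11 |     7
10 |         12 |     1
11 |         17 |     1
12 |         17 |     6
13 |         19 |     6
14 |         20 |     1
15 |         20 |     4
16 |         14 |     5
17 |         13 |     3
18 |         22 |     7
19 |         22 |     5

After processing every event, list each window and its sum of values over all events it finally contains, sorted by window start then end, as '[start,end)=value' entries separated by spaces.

i=0 t=0 v=4: → [0,4); WM=−∞
i=1 t=2 v=2: → [0,6); WM=−∞
i=2 t=3 v=1: → [0,7); WM=3
i=3 t=3 v=4: → [0,7); WM=3
i=4 t=5 v=7: → [0,9); WM=3
i=5 t=8 v=6: → [0,12); WM=8
i=6 t=9 v=6: → [0,13); WM=8
i=7 t=6 v=8: → [0,13); WM=8
i=8 t=11 v=5: → [0,15); WM=11
i=9 t=11 v=7: → [0,15); WM=11
i=10 t=12 v=1: → [0,16); WM=11
i=11 t=17 v=1: → [17,21); WM=17
i=12 t=17 v=6: → [17,21); WM=17
i=13 t=19 v=6: → [17,23); WM=17
i=14 t=20 v=1: → [17,24); WM=20
i=15 t=20 v=4: → [17,24); WM=20
i=16 t=14 v=5: DROP (t<20-4); WM=20
i=17 t=13 v=3: DROP (t<20-4); WM=20
i=18 t=22 v=7: → [17,26); WM=20
i=19 t=22 v=5: → [17,26); WM=20

[0,16)=51 [17,26)=30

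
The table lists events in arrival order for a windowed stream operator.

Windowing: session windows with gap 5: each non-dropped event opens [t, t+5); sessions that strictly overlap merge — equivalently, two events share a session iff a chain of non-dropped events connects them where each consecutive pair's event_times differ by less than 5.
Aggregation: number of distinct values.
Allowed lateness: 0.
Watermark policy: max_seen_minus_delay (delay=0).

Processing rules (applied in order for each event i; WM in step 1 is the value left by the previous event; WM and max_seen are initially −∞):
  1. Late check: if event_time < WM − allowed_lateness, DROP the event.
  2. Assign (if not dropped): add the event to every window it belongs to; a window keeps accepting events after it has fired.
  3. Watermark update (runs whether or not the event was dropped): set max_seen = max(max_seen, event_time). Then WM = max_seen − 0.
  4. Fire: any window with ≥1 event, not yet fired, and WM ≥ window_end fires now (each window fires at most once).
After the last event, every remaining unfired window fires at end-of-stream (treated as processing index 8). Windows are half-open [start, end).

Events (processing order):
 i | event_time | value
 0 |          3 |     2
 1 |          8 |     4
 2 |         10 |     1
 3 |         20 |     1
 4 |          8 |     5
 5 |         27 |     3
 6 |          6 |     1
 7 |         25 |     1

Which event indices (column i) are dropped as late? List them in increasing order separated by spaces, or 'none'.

4 6 7

i=0 t=3 v=2: → [3,8); WM=3
i=1 t=8 v=4: → [8,13); WM=8
i=2 t=10 v=1: → [8,15); WM=10
i=3 t=20 v=1: → [20,25); WM=20
i=4 t=8 v=5: DROP (t<20-0); WM=20
i=5 t=27 v=3: → [27,32); WM=27
i=6 t=6 v=1: DROP (t<27-0); WM=27
i=7 t=25 v=1: DROP (t<27-0); WM=27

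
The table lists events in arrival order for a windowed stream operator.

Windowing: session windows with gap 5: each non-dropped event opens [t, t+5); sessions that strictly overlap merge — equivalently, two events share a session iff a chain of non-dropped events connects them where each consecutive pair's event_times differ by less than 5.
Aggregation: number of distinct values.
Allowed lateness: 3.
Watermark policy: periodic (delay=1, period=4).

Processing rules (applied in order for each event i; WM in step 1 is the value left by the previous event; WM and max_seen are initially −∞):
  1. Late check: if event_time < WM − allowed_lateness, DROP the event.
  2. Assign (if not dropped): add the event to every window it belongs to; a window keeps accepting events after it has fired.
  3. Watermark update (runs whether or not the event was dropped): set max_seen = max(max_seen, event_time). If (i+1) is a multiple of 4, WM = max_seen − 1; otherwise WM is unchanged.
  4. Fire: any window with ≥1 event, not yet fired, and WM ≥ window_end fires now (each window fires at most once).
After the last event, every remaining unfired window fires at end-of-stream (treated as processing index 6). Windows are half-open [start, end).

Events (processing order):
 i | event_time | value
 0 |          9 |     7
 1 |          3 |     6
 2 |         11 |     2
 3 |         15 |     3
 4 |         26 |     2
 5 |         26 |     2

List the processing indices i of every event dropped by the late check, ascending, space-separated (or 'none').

none

i=0 t=9 v=7: → [9,14); WM=−∞
i=1 t=3 v=6: → [3,8); WM=−∞
i=2 t=11 v=2: → [9,16); WM=−∞
i=3 t=15 v=3: → [9,20); WM=14
i=4 t=26 v=2: → [26,31); WM=14
i=5 t=26 v=2: → [26,31); WM=14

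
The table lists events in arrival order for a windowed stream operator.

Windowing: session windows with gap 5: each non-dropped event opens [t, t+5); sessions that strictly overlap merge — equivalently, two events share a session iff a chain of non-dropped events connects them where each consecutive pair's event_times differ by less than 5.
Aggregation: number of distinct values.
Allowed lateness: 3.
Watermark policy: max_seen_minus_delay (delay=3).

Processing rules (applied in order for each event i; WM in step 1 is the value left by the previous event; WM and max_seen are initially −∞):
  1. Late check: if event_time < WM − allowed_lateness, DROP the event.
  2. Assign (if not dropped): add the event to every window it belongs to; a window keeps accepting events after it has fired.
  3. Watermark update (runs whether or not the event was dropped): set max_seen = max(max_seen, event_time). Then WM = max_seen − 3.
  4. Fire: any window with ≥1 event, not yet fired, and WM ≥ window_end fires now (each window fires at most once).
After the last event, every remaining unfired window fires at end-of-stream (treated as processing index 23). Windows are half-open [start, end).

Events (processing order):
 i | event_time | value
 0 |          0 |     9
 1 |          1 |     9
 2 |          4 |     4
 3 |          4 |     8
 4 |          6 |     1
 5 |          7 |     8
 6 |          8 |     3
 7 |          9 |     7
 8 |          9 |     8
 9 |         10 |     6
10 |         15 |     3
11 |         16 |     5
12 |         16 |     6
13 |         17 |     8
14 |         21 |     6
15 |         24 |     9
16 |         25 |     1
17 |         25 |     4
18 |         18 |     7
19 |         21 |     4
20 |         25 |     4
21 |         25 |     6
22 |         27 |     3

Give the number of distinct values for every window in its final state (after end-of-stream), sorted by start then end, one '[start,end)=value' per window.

i=0 t=0 v=9: → [0,5); WM=-3
i=1 t=1 v=9: → [0,6); WM=-2
i=2 t=4 v=4: → [0,9); WM=1
i=3 t=4 v=8: → [0,9); WM=1
i=4 t=6 v=1: → [0,11); WM=3
i=5 t=7 v=8: → [0,12); WM=4
i=6 t=8 v=3: → [0,13); WM=5
i=7 t=9 v=7: → [0,14); WM=6
i=8 t=9 v=8: → [0,14); WM=6
i=9 t=10 v=6: → [0,15); WM=7
i=10 t=15 v=3: → [15,20); WM=12
i=11 t=16 v=5: → [15,21); WM=13
i=12 t=16 v=6: → [15,21); WM=13
i=13 t=17 v=8: → [15,22); WM=14
i=14 t=21 v=6: → [15,26); WM=18
i=15 t=24 v=9: → [15,29); WM=21
i=16 t=25 v=1: → [15,30); WM=22
i=17 t=25 v=4: → [15,30); WM=22
i=18 t=18 v=7: DROP (t<22-3); WM=22
i=19 t=21 v=4: → [15,30); WM=22
i=20 t=25 v=4: → [15,30); WM=22
i=21 t=25 v=6: → [15,30); WM=22
i=22 t=27 v=3: → [15,32); WM=24

[0,15)=7 [15,32)=7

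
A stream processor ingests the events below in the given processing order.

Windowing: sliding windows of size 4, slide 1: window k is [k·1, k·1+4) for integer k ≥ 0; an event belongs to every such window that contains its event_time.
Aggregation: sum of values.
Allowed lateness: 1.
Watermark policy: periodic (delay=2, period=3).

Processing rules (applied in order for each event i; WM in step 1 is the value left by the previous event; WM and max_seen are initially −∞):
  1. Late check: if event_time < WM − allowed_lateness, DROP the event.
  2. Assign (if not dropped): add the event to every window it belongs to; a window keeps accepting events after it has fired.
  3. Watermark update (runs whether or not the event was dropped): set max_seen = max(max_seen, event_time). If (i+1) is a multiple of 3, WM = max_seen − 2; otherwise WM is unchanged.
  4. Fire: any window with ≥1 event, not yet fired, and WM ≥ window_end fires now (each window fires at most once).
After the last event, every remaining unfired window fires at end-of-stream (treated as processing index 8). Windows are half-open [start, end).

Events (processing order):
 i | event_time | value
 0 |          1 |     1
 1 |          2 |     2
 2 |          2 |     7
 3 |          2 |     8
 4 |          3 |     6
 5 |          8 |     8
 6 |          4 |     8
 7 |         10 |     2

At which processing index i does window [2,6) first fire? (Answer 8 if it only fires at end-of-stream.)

5

i=0 t=1 v=1: → [1,5),[0,4); WM=−∞
i=1 t=2 v=2: → [2,6),[1,5),[0,4); WM=−∞
i=2 t=2 v=7: → [2,6),[1,5),[0,4); WM=0
i=3 t=2 v=8: → [2,6),[1,5),[0,4); WM=0
i=4 t=3 v=6: → [3,7),[2,6),[1,5),[0,4); WM=0
i=5 t=8 v=8: → [8,12),[7,11),[6,10),[5,9); WM=6; [0,4) fires=24 [1,5) fires=24 [2,6) fires=23
i=6 t=4 v=8: DROP (t<6-1); WM=6
i=7 t=10 v=2: → [10,14),[9,13),[8,12),[7,11); WM=6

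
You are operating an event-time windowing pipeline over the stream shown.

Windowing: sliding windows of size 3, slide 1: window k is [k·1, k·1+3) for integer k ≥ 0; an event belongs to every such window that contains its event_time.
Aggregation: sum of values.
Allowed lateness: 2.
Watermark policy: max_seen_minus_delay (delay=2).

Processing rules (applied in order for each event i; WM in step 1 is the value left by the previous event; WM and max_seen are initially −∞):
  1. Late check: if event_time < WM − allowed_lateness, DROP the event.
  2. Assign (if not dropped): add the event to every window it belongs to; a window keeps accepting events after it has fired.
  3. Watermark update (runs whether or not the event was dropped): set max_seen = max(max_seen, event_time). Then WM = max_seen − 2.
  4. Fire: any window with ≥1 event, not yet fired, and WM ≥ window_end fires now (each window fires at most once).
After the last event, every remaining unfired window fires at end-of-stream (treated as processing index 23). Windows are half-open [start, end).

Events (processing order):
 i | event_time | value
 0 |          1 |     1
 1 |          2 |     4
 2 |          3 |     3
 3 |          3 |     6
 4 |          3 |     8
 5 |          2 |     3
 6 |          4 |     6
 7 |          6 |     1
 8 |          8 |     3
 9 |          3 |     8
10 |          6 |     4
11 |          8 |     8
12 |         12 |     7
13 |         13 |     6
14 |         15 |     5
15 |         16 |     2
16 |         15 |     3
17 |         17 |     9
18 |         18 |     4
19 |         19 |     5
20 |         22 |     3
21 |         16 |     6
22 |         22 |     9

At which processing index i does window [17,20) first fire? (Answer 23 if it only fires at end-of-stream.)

20

i=0 t=1 v=1: → [1,4),[0,3); WM=-1
i=1 t=2 v=4: → [2,5),[1,4),[0,3); WM=0
i=2 t=3 v=3: → [3,6),[2,5),[1,4); WM=1
i=3 t=3 v=6: → [3,6),[2,5),[1,4); WM=1
i=4 t=3 v=8: → [3,6),[2,5),[1,4); WM=1
i=5 t=2 v=3: → [2,5),[1,4),[0,3); WM=1
i=6 t=4 v=6: → [4,7),[3,6),[2,5); WM=2
i=7 t=6 v=1: → [6,9),[5,8),[4,7); WM=4; [0,3) fires=8 [1,4) fires=25
i=8 t=8 v=3: → [8,11),[7,10),[6,9); WM=6; [2,5) fires=30 [3,6) fires=23
i=9 t=3 v=8: DROP (t<6-2); WM=6
i=10 t=6 v=4: → [6,9),[5,8),[4,7); WM=6
i=11 t=8 v=8: → [8,11),[7,10),[6,9); WM=6
i=12 t=12 v=7: → [12,15),[11,14),[10,13); WM=10; [4,7) fires=11 [5,8) fires=5 [6,9) fires=16 [7,10) fires=11
i=13 t=13 v=6: → [13,16),[12,15),[11,14); WM=11; [8,11) fires=11
i=14 t=15 v=5: → [15,18),[14,17),[13,16); WM=13; [10,13) fires=7
i=15 t=16 v=2: → [16,19),[15,18),[14,17); WM=14; [11,14) fires=13
i=16 t=15 v=3: → [15,18),[14,17),[13,16); WM=14
i=17 t=17 v=9: → [17,20),[16,19),[15,18); WM=15; [12,15) fires=13
i=18 t=18 v=4: → [18,21),[17,20),[16,19); WM=16; [13,16) fires=14
i=19 t=19 v=5: → [19,22),[18,21),[17,20); WM=17; [14,17) fires=10
i=20 t=22 v=3: → [22,25),[21,24),[20,23); WM=20; [15,18) fires=19 [16,19) fires=15 [17,20) fires=18
i=21 t=16 v=6: DROP (t<20-2); WM=20
i=22 t=22 v=9: → [22,25),[21,24),[20,23); WM=20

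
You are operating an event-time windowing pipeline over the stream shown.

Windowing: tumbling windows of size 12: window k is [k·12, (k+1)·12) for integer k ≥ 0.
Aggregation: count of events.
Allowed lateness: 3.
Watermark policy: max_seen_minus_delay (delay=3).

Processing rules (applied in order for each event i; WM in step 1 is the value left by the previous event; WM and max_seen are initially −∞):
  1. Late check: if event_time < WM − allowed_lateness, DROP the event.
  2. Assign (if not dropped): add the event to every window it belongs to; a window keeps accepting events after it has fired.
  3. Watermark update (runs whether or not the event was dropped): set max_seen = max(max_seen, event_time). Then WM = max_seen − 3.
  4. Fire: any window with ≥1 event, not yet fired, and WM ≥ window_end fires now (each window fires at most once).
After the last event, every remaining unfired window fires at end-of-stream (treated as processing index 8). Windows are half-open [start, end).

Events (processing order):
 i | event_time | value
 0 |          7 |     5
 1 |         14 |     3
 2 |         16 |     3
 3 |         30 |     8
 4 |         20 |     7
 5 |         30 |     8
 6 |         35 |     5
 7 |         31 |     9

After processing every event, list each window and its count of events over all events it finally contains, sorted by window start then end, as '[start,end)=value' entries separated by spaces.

[0,12)=1 [12,24)=2 [24,36)=4

i=0 t=7 v=5: → [0,12); WM=4
i=1 t=14 v=3: → [12,24); WM=11
i=2 t=16 v=3: → [12,24); WM=13; [0,12) fires=1
i=3 t=30 v=8: → [24,36); WM=27; [12,24) fires=2
i=4 t=20 v=7: DROP (t<27-3); WM=27
i=5 t=30 v=8: → [24,36); WM=27
i=6 t=35 v=5: → [24,36); WM=32
i=7 t=31 v=9: → [24,36); WM=32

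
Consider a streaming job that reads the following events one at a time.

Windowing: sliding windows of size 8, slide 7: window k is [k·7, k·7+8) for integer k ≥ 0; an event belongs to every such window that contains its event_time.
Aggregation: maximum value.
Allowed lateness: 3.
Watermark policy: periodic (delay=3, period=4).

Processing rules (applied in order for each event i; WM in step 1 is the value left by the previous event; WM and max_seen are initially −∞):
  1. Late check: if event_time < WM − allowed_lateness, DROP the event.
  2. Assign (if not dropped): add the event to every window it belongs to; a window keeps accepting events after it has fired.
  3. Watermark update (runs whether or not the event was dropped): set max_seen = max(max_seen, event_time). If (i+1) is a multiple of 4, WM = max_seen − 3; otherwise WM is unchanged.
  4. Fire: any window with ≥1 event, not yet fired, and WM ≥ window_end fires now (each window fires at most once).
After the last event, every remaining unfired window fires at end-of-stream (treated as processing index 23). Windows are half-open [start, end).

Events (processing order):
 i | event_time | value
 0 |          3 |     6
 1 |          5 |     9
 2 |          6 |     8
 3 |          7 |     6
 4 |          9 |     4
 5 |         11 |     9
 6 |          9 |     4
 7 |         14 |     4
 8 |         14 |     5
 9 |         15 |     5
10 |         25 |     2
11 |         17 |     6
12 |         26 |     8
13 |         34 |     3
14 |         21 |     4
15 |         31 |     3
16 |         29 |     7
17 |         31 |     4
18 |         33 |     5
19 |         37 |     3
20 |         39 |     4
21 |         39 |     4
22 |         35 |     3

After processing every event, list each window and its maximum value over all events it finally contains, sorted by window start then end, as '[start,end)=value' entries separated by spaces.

i=0 t=3 v=6: → [0,8); WM=−∞
i=1 t=5 v=9: → [0,8); WM=−∞
i=2 t=6 v=8: → [0,8); WM=−∞
i=3 t=7 v=6: → [7,15),[0,8); WM=4
i=4 t=9 v=4: → [7,15); WM=4
i=5 t=11 v=9: → [7,15); WM=4
i=6 t=9 v=4: → [7,15); WM=4
i=7 t=14 v=4: → [14,22),[7,15); WM=11; [0,8) fires=9
i=8 t=14 v=5: → [14,22),[7,15); WM=11
i=9 t=15 v=5: → [14,22); WM=11
i=10 t=25 v=2: → [21,29); WM=11
i=11 t=17 v=6: → [14,22); WM=22; [7,15) fires=9 [14,22) fires=6
i=12 t=26 v=8: → [21,29); WM=22
i=13 t=34 v=3: → [28,36); WM=22
i=14 t=21 v=4: → [21,29),[14,22); WM=22
i=15 t=31 v=3: → [28,36); WM=31; [21,29) fires=8
i=16 t=29 v=7: → [28,36); WM=31
i=17 t=31 v=4: → [28,36); WM=31
i=18 t=33 v=5: → [28,36); WM=31
i=19 t=37 v=3: → [35,43); WM=34
i=20 t=39 v=4: → [35,43); WM=34
i=21 t=39 v=4: → [35,43); WM=34
i=22 t=35 v=3: → [35,43),[28,36); WM=34

[0,8)=9 [7,15)=9 [14,22)=6 [21,29)=8 [28,36)=7 [35,43)=4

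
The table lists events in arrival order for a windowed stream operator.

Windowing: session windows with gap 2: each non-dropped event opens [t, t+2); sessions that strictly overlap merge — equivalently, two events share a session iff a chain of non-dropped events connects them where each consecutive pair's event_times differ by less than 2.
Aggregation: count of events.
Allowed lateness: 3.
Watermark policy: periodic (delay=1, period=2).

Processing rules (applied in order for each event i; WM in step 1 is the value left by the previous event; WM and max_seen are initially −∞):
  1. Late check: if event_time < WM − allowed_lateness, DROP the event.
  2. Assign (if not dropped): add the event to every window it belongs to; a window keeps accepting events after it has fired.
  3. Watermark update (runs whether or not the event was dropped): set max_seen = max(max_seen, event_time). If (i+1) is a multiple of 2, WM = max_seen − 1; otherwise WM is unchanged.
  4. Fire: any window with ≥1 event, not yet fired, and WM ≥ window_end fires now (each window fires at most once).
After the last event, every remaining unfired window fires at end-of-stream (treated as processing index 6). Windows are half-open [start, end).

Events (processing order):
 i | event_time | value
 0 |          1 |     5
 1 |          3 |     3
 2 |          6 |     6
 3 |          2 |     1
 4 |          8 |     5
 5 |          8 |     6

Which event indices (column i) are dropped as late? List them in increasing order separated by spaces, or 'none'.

i=0 t=1 v=5: → [1,3); WM=−∞
i=1 t=3 v=3: → [3,5); WM=2
i=2 t=6 v=6: → [6,8); WM=2
i=3 t=2 v=1: → [1,5); WM=5
i=4 t=8 v=5: → [8,10); WM=5
i=5 t=8 v=6: → [8,10); WM=7

none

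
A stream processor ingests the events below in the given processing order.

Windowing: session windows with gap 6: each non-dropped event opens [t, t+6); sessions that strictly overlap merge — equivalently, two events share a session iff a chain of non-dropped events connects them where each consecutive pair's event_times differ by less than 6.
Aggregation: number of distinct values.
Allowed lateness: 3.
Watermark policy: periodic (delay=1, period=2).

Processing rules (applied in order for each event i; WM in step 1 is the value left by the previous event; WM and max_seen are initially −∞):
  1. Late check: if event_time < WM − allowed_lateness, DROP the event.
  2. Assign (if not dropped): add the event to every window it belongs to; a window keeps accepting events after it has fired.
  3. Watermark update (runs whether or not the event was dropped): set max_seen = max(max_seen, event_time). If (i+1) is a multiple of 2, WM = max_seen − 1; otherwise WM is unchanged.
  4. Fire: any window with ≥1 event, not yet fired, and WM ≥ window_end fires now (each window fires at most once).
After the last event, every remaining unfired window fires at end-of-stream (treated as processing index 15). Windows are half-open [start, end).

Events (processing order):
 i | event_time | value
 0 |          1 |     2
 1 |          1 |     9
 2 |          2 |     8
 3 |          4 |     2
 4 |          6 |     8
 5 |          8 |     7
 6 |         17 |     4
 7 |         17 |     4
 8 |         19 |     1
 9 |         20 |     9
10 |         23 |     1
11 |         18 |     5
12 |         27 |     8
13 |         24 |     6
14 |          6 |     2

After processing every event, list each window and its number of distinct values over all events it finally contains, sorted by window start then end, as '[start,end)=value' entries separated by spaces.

[1,14)=4 [17,33)=6

i=0 t=1 v=2: → [1,7); WM=−∞
i=1 t=1 v=9: → [1,7); WM=0
i=2 t=2 v=8: → [1,8); WM=0
i=3 t=4 v=2: → [1,10); WM=3
i=4 t=6 v=8: → [1,12); WM=3
i=5 t=8 v=7: → [1,14); WM=7
i=6 t=17 v=4: → [17,23); WM=7
i=7 t=17 v=4: → [17,23); WM=16
i=8 t=19 v=1: → [17,25); WM=16
i=9 t=20 v=9: → [17,26); WM=19
i=10 t=23 v=1: → [17,29); WM=19
i=11 t=18 v=5: → [17,29); WM=22
i=12 t=27 v=8: → [17,33); WM=22
i=13 t=24 v=6: → [17,33); WM=26
i=14 t=6 v=2: DROP (t<26-3); WM=26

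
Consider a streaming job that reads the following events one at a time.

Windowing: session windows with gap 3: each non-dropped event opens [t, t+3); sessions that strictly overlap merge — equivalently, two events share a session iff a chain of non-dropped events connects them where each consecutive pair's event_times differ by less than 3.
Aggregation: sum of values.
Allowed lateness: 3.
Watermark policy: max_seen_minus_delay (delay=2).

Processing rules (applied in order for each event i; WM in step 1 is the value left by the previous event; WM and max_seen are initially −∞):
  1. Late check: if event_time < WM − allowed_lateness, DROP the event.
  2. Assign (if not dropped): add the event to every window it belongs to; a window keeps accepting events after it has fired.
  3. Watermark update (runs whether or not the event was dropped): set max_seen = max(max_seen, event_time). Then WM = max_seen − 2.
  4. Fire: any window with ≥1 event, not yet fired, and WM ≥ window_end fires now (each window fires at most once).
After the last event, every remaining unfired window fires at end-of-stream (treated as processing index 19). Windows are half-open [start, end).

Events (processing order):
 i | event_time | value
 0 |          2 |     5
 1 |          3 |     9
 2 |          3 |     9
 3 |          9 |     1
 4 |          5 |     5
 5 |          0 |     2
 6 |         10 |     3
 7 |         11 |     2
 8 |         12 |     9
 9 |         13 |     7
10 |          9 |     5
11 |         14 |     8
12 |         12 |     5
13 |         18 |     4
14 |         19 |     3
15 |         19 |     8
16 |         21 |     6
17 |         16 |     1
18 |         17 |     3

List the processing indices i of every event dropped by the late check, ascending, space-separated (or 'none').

5

i=0 t=2 v=5: → [2,5); WM=0
i=1 t=3 v=9: → [2,6); WM=1
i=2 t=3 v=9: → [2,6); WM=1
i=3 t=9 v=1: → [9,12); WM=7
i=4 t=5 v=5: → [2,8); WM=7
i=5 t=0 v=2: DROP (t<7-3); WM=7
i=6 t=10 v=3: → [9,13); WM=8
i=7 t=11 v=2: → [9,14); WM=9
i=8 t=12 v=9: → [9,15); WM=10
i=9 t=13 v=7: → [9,16); WM=11
i=10 t=9 v=5: → [9,16); WM=11
i=11 t=14 v=8: → [9,17); WM=12
i=12 t=12 v=5: → [9,17); WM=12
i=13 t=18 v=4: → [18,21); WM=16
i=14 t=19 v=3: → [18,22); WM=17
i=15 t=19 v=8: → [18,22); WM=17
i=16 t=21 v=6: → [18,24); WM=19
i=17 t=16 v=1: → [9,24); WM=19
i=18 t=17 v=3: → [9,24); WM=19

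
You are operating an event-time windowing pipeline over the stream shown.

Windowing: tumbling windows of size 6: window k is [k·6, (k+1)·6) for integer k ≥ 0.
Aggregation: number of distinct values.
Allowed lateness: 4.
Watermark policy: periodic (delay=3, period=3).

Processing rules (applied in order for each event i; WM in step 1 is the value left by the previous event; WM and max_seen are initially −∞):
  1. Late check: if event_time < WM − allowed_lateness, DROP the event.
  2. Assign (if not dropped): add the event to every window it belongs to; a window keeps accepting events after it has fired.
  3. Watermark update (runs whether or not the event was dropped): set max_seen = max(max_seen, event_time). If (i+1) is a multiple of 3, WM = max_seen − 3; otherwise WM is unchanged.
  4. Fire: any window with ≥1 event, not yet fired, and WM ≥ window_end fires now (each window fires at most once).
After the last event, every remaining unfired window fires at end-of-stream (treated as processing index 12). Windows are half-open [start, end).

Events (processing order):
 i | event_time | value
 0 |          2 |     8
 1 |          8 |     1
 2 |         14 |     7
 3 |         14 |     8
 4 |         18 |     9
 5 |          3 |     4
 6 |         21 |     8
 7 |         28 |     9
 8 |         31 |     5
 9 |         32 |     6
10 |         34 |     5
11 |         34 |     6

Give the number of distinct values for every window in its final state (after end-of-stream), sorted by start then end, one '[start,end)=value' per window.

i=0 t=2 v=8: → [0,6); WM=−∞
i=1 t=8 v=1: → [6,12); WM=−∞
i=2 t=14 v=7: → [12,18); WM=11; [0,6) fires=1
i=3 t=14 v=8: → [12,18); WM=11
i=4 t=18 v=9: → [18,24); WM=11
i=5 t=3 v=4: DROP (t<11-4); WM=15; [6,12) fires=1
i=6 t=21 v=8: → [18,24); WM=15
i=7 t=28 v=9: → [24,30); WM=15
i=8 t=31 v=5: → [30,36); WM=28; [12,18) fires=2 [18,24) fires=2
i=9 t=32 v=6: → [30,36); WM=28
i=10 t=34 v=5: → [30,36); WM=28
i=11 t=34 v=6: → [30,36); WM=31; [24,30) fires=1

[0,6)=1 [6,12)=1 [12,18)=2 [18,24)=2 [24,30)=1 [30,36)=2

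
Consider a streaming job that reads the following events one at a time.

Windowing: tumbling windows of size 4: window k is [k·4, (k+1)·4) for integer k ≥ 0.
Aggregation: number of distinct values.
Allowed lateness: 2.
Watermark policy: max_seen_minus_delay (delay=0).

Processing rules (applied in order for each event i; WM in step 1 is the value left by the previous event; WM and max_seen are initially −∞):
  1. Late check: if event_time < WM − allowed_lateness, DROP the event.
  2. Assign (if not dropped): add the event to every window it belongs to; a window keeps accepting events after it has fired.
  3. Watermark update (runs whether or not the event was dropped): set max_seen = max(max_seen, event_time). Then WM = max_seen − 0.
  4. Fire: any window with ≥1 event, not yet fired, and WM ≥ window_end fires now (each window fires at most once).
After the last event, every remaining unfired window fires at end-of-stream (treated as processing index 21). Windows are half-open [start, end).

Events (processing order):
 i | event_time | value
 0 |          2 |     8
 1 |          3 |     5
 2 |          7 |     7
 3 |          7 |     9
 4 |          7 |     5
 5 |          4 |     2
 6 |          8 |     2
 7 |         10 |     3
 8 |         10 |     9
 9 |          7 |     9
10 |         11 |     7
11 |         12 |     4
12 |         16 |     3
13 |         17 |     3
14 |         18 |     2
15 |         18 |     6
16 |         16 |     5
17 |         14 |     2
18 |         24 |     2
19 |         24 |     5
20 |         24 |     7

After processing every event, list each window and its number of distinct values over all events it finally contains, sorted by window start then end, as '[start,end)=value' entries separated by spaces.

i=0 t=2 v=8: → [0,4); WM=2
i=1 t=3 v=5: → [0,4); WM=3
i=2 t=7 v=7: → [4,8); WM=7; [0,4) fires=2
i=3 t=7 v=9: → [4,8); WM=7
i=4 t=7 v=5: → [4,8); WM=7
i=5 t=4 v=2: DROP (t<7-2); WM=7
i=6 t=8 v=2: → [8,12); WM=8; [4,8) fires=3
i=7 t=10 v=3: → [8,12); WM=10
i=8 t=10 v=9: → [8,12); WM=10
i=9 t=7 v=9: DROP (t<10-2); WM=10
i=10 t=11 v=7: → [8,12); WM=11
i=11 t=12 v=4: → [12,16); WM=12; [8,12) fires=4
i=12 t=16 v=3: → [16,20); WM=16; [12,16) fires=1
i=13 t=17 v=3: → [16,20); WM=17
i=14 t=18 v=2: → [16,20); WM=18
i=15 t=18 v=6: → [16,20); WM=18
i=16 t=16 v=5: → [16,20); WM=18
i=17 t=14 v=2: DROP (t<18-2); WM=18
i=18 t=24 v=2: → [24,28); WM=24; [16,20) fires=4
i=19 t=24 v=5: → [24,28); WM=24
i=20 t=24 v=7: → [24,28); WM=24

[0,4)=2 [4,8)=3 [8,12)=4 [12,16)=1 [16,20)=4 [24,28)=3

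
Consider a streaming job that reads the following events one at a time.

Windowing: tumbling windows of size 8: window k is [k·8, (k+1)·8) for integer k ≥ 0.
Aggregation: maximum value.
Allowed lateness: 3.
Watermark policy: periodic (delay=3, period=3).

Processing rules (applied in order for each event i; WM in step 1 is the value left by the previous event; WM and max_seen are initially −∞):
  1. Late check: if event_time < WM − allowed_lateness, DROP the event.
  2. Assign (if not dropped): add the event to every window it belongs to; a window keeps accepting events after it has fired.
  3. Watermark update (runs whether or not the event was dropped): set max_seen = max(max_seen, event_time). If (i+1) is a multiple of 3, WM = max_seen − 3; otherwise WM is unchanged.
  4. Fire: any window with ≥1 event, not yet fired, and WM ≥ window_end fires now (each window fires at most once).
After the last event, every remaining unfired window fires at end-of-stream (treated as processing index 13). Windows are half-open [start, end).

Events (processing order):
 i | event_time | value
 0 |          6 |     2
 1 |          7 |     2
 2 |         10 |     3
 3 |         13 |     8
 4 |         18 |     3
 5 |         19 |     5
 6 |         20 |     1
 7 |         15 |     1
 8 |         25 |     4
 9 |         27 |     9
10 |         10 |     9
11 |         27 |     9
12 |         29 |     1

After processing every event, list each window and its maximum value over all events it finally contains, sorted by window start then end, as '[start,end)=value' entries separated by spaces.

i=0 t=6 v=2: → [0,8); WM=−∞
i=1 t=7 v=2: → [0,8); WM=−∞
i=2 t=10 v=3: → [8,16); WM=7
i=3 t=13 v=8: → [8,16); WM=7
i=4 t=18 v=3: → [16,24); WM=7
i=5 t=19 v=5: → [16,24); WM=16; [0,8) fires=2 [8,16) fires=8
i=6 t=20 v=1: → [16,24); WM=16
i=7 t=15 v=1: → [8,16); WM=16
i=8 t=25 v=4: → [24,32); WM=22
i=9 t=27 v=9: → [24,32); WM=22
i=10 t=10 v=9: DROP (t<22-3); WM=22
i=11 t=27 v=9: → [24,32); WM=24; [16,24) fires=5
i=12 t=29 v=1: → [24,32); WM=24

[0,8)=2 [8,16)=8 [16,24)=5 [24,32)=9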